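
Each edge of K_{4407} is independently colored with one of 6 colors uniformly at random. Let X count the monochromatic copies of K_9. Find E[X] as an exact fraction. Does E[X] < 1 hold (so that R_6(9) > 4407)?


E[X] = C(4407, 9) · 6^{1 − 36} = 1713856532599459170657070050 · 6^{−35} = 1713856532599459170657070050/1719070799748422591028658176.
As a reduced fraction: E[X] = 285642755433243195109511675/286511799958070431838109696 ≈ 0.997.
Is E[X] < 1? YES.
Since E[X] < 1, there exists a 6-coloring of K_{4407} with no monochromatic K_9; hence R_6(9) > 4407.

E[X] = 285642755433243195109511675/286511799958070431838109696 ≈ 0.997; E[X] < 1, so R_6(9) > 4407.


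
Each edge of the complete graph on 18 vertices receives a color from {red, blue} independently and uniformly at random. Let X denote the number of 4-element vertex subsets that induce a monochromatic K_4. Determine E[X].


Let X = Σ_S X_S over the C(18, 4) = 3060 subsets S of size 4, where X_S = 1 if the K_4 on S is monochromatic.
For a fixed S, the K_4 on S has C(4, 2) = 6 edges. P[all 6 edges red] = (1/2)^6, and likewise for blue, so P[monochromatic] = 2·(1/2)^6 = 2^{1 − 6} = 1/32.
By linearity of expectation: E[X] = C(18, 4) · 2^{1 − 6} = 3060 · 1/32 = 765/8.
Numerically: E[X] ≈ 95.625000.

E[X] = C(18,4)·2^(1−C(4,2)) = 765/8 ≈ 95.625000.


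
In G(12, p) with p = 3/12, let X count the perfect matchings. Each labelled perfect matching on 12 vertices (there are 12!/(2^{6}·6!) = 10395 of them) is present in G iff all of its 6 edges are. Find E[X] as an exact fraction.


K_12 has 12!/(2^{6}·6!) = 10395 labelled perfect matchings.
For each such perfect matching H, let X_H = 1 if all 6 edges of H are present in G. Then P[X_H = 1] = p^{6} = (1/4)^{6} = 1/4096.
By linearity of expectation: E[X] = Σ_H E[X_H] = 10395 · p^{6} = 10395 · 1/4096 = 10395/4096.
Numerically: E[X] ≈ 2.54.

E[X] = 10395 · (1/4)^{6} = 10395/4096 ≈ 2.54.


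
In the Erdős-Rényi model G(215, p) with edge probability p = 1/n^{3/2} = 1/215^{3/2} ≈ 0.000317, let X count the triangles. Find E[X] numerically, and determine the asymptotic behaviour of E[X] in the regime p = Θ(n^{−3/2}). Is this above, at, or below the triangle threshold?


Number of potential triangles: C(215, 3) = 1633355.
Each occurs with probability p³ ≈ (0.000317)³ ≈ 3.19174e-11.
By linearity: E[X] = C(215, 3)·p³ ≈ 1633355 · 3.19174e-11 ≈ 0.000.
Since α = 3/2 > 1, p = c/n^{3/2} = o(1/n) is below the triangle threshold p ~ 1/n. Asymptotically E[X] ~ (c³/6)·n^{3(1−α)} = (1³/6)·n^{-1.5} → 0, so by Markov's inequality G has no triangles w.h.p.

E[X] ≈ 0.000; in regime p = Θ(1/n^{3/2}) E[X] tends to 0 (below the triangle threshold p ~ 1/n).


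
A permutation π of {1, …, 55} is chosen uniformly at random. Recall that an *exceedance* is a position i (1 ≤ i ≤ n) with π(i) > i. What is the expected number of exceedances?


Write X = Σ_{i=1}^{55} X_i, where X_i = 1_{π(i) > i}.
For each fixed i, π(i) is uniform over {1, …, 55} (marginal of a uniform permutation), so P[π(i) > i] = (n − i)/n. Summing: Σ_{i=1}^{55} (n − i)/n = (0 + 1 + … + 54)/55 = 55(55 − 1)/(2·55) = (55 − 1)/2.
Hence E[X] = Σ_{i=1}^{55} (55 − i)/55 = 27 ≈ 27.000.

E[X] = 27 = 27.000.


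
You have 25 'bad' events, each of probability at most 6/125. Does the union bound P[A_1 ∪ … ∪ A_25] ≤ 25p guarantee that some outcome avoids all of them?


Union bound: P[∪_{i=1}^{25} A_i] ≤ Σ_i P[A_i] ≤ 25·p = 25·(6/125) = 6/5.
Numerically: 6/5 ≈ 1.20000.
Is 6/5 < 1? NO.
Since the bound 6/5 is ≥ 1, the union bound is uninformative here; it does NOT by itself certify existence.

25·p = 6/5 ≈ 1.20000; existence NOT certified by the union bound.


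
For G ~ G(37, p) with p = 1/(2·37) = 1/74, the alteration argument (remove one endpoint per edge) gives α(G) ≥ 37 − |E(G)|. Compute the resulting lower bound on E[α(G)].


E[|E(G)|] = C(37, 2)·p = 666 · (1/74) = 9.
E[α(G)] ≥ n − E[|E(G)|] = 37 − 9 = 28.
Numerically: ≈ 28.0000.
(This is only a lower bound; the true E[α(G)] may be larger.)

E[α(G)] ≥ 28 ≈ 28.0000.


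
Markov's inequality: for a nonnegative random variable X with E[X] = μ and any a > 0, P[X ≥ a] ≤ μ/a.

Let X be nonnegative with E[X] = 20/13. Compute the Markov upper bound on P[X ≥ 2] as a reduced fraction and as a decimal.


μ = E[X] = 20/13, a = 2.
Markov: P[X ≥ 2] ≤ μ/a = (20/13)/2 = 10/13.
Numerically: ≈ 0.769231.
(Since a = 2 > μ = 1.538462, the bound 10/13 is < 1 and informative.)

P[X ≥ 2] ≤ 10/13 ≈ 0.769231.


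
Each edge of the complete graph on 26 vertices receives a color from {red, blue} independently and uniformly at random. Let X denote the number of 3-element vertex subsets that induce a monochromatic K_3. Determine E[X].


Let X = Σ_S X_S over the C(26, 3) = 2600 subsets S of size 3, where X_S = 1 if the K_3 on S is monochromatic.
For a fixed S, the K_3 on S has C(3, 2) = 3 edges. P[all 3 edges red] = (1/2)^3, and likewise for blue, so P[monochromatic] = 2·(1/2)^3 = 2^{1 − 3} = 1/4.
By linearity: E[X] = C(26, 3) · 2^{1 − 3} = 2600 · 1/4 = 650.
Numerically: E[X] ≈ 650.000.

E[X] = C(26,3)·2^(1−C(3,2)) = 650 ≈ 650.000.


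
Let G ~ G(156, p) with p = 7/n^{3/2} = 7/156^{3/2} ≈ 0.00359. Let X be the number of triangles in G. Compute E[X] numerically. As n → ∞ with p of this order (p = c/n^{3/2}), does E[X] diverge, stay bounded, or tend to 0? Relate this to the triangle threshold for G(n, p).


Number of potential triangles: C(156, 3) = 620620.
Each occurs with probability p³ ≈ (0.00359)³ ≈ 4.63696e-08.
By linearity: E[X] = C(156, 3)·p³ ≈ 620620 · 4.63696e-08 ≈ 0.029.
Since α = 3/2 > 1, p = c/n^{3/2} = o(1/n) is below the triangle threshold p ~ 1/n. Asymptotically E[X] ~ (c³/6)·n^{3(1−α)} = (7³/6)·n^{-1.5} → 0, so by Markov's inequality G has no triangles w.h.p.

E[X] ≈ 0.029; in regime p = Θ(1/n^{3/2}) E[X] tends to 0 (below the triangle threshold p ~ 1/n).


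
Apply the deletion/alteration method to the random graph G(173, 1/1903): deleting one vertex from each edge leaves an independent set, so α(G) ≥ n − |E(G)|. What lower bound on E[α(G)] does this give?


E[|E(G)|] = C(173, 2)·p = 14878 · (1/1903) = 86/11.
E[α(G)] ≥ n − E[|E(G)|] = 173 − 86/11 = 1817/11.
Numerically: ≈ 165.181818.
(This is only a lower bound; the true E[α(G)] may be larger.)

E[α(G)] ≥ 1817/11 ≈ 165.181818.


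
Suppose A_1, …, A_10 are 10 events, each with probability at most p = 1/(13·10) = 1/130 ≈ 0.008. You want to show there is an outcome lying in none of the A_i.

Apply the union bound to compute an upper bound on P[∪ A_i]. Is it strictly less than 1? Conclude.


Union bound: P[∪_{i=1}^{10} A_i] ≤ Σ_i P[A_i] ≤ 10·p = 10·(1/130) = 1/13.
Numerically: 1/13 ≈ 0.077.
Is 1/13 < 1? YES.
Since P[∪ A_i] ≤ 1/13 < 1, the complement has P[∩ A_i^c] ≥ 1 − 1/13 = 12/13 > 0, so some outcome avoids every A_i.

10·p = 1/13 ≈ 0.077; existence CERTIFIED by the union bound.


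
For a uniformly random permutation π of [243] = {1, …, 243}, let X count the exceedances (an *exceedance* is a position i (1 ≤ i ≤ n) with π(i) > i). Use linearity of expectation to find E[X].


Write X = Σ_{i=1}^{243} X_i, where X_i = 1_{π(i) > i}.
For each fixed i, π(i) is uniform over {1, …, 243} (marginal of a uniform permutation), so P[π(i) > i] = (n − i)/n. Summing: Σ_{i=1}^{243} (n − i)/n = (0 + 1 + … + 242)/243 = 243(243 − 1)/(2·243) = (243 − 1)/2.
Hence E[X] = Σ_{i=1}^{243} (243 − i)/243 = 121 ≈ 121.000000.

E[X] = 121 = 121.000000.


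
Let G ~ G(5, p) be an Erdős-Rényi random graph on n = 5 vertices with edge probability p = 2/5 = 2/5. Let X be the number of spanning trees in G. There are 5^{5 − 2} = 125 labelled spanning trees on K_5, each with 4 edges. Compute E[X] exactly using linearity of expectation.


K_5 has 5^{5 − 2} = 125 labelled spanning trees.
For each such spanning tree H, let X_H = 1 if all 4 edges of H are present in G. Then P[X_H = 1] = p^{4} = (2/5)^{4} = 16/625.
Summing the indicators: E[X] = Σ_H E[X_H] = 125 · p^{4} = 125 · 16/625 = 16/5.
Numerically: E[X] ≈ 3.2.

E[X] = 125 · (2/5)^{4} = 16/5 ≈ 3.2.


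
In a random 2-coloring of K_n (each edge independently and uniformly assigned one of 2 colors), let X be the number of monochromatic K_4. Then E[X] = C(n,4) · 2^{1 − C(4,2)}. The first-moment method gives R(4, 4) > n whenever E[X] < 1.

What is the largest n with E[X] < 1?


We need C(n, 4) · 2^{1 − 6} < 1, i.e. C(n, 4) < 2^{6 − 1} = 32.
Check values of n near the boundary:
  n = 4: C(4, 4) = 1; 1 < 32? YES
  n = 5: C(5, 4) = 5; 5 < 32? YES
  n = 6: C(6, 4) = 15; 15 < 32? YES
  n = 7: C(7, 4) = 35; 35 < 32? NO
The largest n with C(n, 4) < 32 is n = 6 (where E[X] = 15/32 ≈ 0.468750). Hence R(4, 4) > 6, i.e. R(4, 4) ≥ 7.

Largest n = 6; hence R(4, 4) > 6.


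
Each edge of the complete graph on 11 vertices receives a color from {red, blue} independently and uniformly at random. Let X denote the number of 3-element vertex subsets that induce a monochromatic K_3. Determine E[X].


Let X = Σ_S X_S over the C(11, 3) = 165 subsets S of size 3, where X_S = 1 if the K_3 on S is monochromatic.
For a fixed S, the K_3 on S has C(3, 2) = 3 edges. P[all 3 edges red] = (1/2)^3, and likewise for blue, so P[monochromatic] = 2·(1/2)^3 = 2^{1 − 3} = 1/4.
By linearity: E[X] = C(11, 3) · 2^{1 − 3} = 165 · 1/4 = 165/4.
Numerically: E[X] ≈ 41.250.

E[X] = C(11,3)·2^(1−C(3,2)) = 165/4 ≈ 41.250.


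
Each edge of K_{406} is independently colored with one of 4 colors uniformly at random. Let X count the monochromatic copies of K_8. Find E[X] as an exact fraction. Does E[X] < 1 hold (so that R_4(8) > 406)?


E[X] = C(406, 8) · 4^{1 − 28} = 17082453897995850 · 4^{−27} = 17082453897995850/18014398509481984.
As a reduced fraction: E[X] = 8541226948997925/9007199254740992 ≈ 0.9482667.
Is E[X] < 1? YES.
Since E[X] < 1, there exists a 4-coloring of K_{406} with no monochromatic K_8; hence R_4(8) > 406.

E[X] = 8541226948997925/9007199254740992 ≈ 0.9482667; E[X] < 1, so R_4(8) > 406.


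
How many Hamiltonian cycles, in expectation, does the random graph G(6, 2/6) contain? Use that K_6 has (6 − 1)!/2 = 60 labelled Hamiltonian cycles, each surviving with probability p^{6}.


K_6 has (6 − 1)!/2 = 60 labelled Hamiltonian cycles.
For each such Hamiltonian cycle H, let X_H = 1 if all 6 edges of H are present in G. Then P[X_H = 1] = p^{6} = (1/3)^{6} = 1/729.
Summing the indicators: E[X] = Σ_H E[X_H] = 60 · p^{6} = 60 · 1/729 = 20/243.
Numerically: E[X] ≈ 0.0823045.

E[X] = 60 · (1/3)^{6} = 20/243 ≈ 0.0823045.


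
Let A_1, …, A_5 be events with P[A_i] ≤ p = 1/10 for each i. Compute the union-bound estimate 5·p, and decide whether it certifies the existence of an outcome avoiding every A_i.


Union bound: P[∪_{i=1}^{5} A_i] ≤ Σ_i P[A_i] ≤ 5·p = 5·(1/10) = 1/2.
Numerically: 1/2 ≈ 0.5000000.
Is 1/2 < 1? YES.
Since P[∪ A_i] ≤ 1/2 < 1, the complement has P[∩ A_i^c] ≥ 1 − 1/2 = 1/2 > 0, so some outcome avoids every A_i.

5·p = 1/2 ≈ 0.5000000; existence CERTIFIED by the union bound.


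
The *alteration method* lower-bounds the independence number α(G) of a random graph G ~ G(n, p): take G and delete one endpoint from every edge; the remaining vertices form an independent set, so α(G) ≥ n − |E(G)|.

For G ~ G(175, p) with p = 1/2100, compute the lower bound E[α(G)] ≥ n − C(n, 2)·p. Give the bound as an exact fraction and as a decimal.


E[|E(G)|] = C(175, 2)·p = 15225 · (1/2100) = 29/4.
E[α(G)] ≥ n − E[|E(G)|] = 175 − 29/4 = 671/4.
Numerically: ≈ 167.7500.
(This is only a lower bound; the true E[α(G)] may be larger.)

E[α(G)] ≥ 671/4 ≈ 167.7500.


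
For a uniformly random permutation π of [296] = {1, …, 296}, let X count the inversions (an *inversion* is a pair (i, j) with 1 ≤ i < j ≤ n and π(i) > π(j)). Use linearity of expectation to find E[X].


Write X = Σ X_I over the C(296, 2) = 43660 pairs i < j, with X_I the indicator of one inversion.
There are 43660 indicators.
For each fixed pair i < j, the values π(i) and π(j) are two distinct elements of {1, …, 296} in uniformly random order; by symmetry P[π(i) > π(j)] = 1/2.
By linearity: E[X] = 43660 · (1/2) = C(296, 2) · (1/2) = 43660/2 = 21830 ≈ 21830.00000.

E[X] = 21830 = 21830.00000.


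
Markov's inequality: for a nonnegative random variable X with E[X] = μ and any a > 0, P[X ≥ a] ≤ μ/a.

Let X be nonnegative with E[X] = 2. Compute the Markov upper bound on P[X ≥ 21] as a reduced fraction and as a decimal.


μ = E[X] = 2, a = 21.
Markov: P[X ≥ 21] ≤ μ/a = (2)/21 = 2/21.
Numerically: ≈ 0.09524.
(Since a = 21 > μ = 2.00000, the bound 2/21 is < 1 and informative.)

P[X ≥ 21] ≤ 2/21 ≈ 0.09524.


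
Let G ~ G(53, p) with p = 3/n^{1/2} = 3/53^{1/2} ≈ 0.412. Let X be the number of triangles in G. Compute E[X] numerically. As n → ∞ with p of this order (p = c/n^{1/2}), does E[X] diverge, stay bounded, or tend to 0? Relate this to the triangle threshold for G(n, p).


Number of potential triangles: C(53, 3) = 23426.
Each occurs with probability p³ ≈ (0.412)³ ≈ 6.99761e-02.
By linearity: E[X] = C(53, 3)·p³ ≈ 23426 · 6.99761e-02 ≈ 1639.261.
Since α = 1/2 < 1, p = c/n^{1/2} ≫ 1/n is above the triangle threshold p ~ 1/n. Asymptotically E[X] ~ (c³/6)·n^{3(1−α)} = (3³/6)·n^{1.5} → ∞; triangles are abundant w.h.p.

E[X] ≈ 1639.261; in regime p = Θ(1/n^{1/2}) E[X] diverges (above the triangle threshold p ~ 1/n).


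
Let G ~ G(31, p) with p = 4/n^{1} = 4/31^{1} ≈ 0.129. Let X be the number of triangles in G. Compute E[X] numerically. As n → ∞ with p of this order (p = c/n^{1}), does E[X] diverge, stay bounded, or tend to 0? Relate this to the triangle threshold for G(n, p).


Number of potential triangles: C(31, 3) = 4495.
Each occurs with probability p³ ≈ (0.129)³ ≈ 2.148300e-03.
By linearity: E[X] = C(31, 3)·p³ ≈ 4495 · 2.148300e-03 ≈ 9.6566.
Here α = 1, so p = 4/n is exactly at the triangle threshold p ~ 1/n. Asymptotically E[X] → c³/6 = 4³/6 = 32/3 ≈ 10.6667, a bounded constant. In this regime the triangle count is asymptotically Poisson(c³/6).

E[X] ≈ 9.6566; in regime p = Θ(1/n^{1}) E[X] stays bounded (at the triangle threshold p ~ 1/n).


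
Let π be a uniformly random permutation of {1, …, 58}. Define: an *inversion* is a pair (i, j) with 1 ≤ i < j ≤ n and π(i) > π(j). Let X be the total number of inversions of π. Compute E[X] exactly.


Write X = Σ X_I over the C(58, 2) = 1653 pairs i < j, with X_I the indicator of one inversion.
There are 1653 indicators.
For each fixed pair i < j, the values π(i) and π(j) are two distinct elements of {1, …, 58} in uniformly random order; by symmetry P[π(i) > π(j)] = 1/2.
By linearity: E[X] = 1653 · (1/2) = C(58, 2) · (1/2) = 1653/2 = 1653/2 ≈ 826.500000.

E[X] = 1653/2 = 826.500000.


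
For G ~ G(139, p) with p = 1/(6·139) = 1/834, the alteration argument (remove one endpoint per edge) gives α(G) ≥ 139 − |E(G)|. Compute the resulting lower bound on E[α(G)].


E[|E(G)|] = C(139, 2)·p = 9591 · (1/834) = 23/2.
E[α(G)] ≥ n − E[|E(G)|] = 139 − 23/2 = 255/2.
Numerically: ≈ 127.500.
(This is only a lower bound; the true E[α(G)] may be larger.)

E[α(G)] ≥ 255/2 ≈ 127.500.


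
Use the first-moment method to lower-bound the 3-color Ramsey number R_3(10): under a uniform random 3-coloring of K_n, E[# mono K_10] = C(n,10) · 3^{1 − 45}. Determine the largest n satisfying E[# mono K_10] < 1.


We need C(n, 10) · 3^{1 − 45} < 1, i.e. C(n, 10) < 3^{45 − 1} = 984770902183611232881.
Check values of n near the boundary:
  n = 572: C(572, 10) = 954640815642161682606; 954640815642161682606 < 984770902183611232881? YES
  n = 573: C(573, 10) = 971597135635805762226; 971597135635805762226 < 984770902183611232881? YES
  n = 574: C(574, 10) = 988824035203816502691; 988824035203816502691 < 984770902183611232881? NO
  n = 575: C(575, 10) = 1006325345561406175305; 1006325345561406175305 < 984770902183611232881? NO
  n = 576: C(576, 10) = 1024104945306307344480; 1024104945306307344480 < 984770902183611232881? NO
The largest n with C(n, 10) < 984770902183611232881 is n = 573 (where E[X] = 35985079097622435638/36472996377170786403 ≈ 0.9866). Hence R_3(10) > 573, i.e. R_3(10) ≥ 574.

Largest n = 573; hence R_3(10) > 573.


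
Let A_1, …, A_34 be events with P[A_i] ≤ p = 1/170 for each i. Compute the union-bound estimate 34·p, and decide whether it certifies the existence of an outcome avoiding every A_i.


Union bound: P[∪_{i=1}^{34} A_i] ≤ Σ_i P[A_i] ≤ 34·p = 34·(1/170) = 1/5.
Numerically: 1/5 ≈ 0.2000000.
Is 1/5 < 1? YES.
Since P[∪ A_i] ≤ 1/5 < 1, the complement has P[∩ A_i^c] ≥ 1 − 1/5 = 4/5 > 0, so some outcome avoids every A_i.

34·p = 1/5 ≈ 0.2000000; existence CERTIFIED by the union bound.


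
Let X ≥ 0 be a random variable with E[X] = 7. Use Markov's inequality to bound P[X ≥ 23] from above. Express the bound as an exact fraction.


μ = E[X] = 7, a = 23.
Markov: P[X ≥ 23] ≤ μ/a = (7)/23 = 7/23.
Numerically: ≈ 0.304.
(Since a = 23 > μ = 7.000, the bound 7/23 is < 1 and informative.)

P[X ≥ 23] ≤ 7/23 ≈ 0.304.


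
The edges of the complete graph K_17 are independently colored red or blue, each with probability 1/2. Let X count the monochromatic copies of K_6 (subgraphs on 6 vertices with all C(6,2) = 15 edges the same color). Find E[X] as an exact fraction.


Let X = Σ_S X_S over the C(17, 6) = 12376 subsets S of size 6, where X_S = 1 if the K_6 on S is monochromatic.
For a fixed S, the K_6 on S has C(6, 2) = 15 edges. P[all 15 edges red] = (1/2)^15, and likewise for blue, so P[monochromatic] = 2·(1/2)^15 = 2^{1 − 15} = 1/16384.
By linearity: E[X] = C(17, 6) · 2^{1 − 15} = 12376 · 1/16384 = 1547/2048.
Numerically: E[X] ≈ 0.7554.

E[X] = C(17,6)·2^(1−C(6,2)) = 1547/2048 ≈ 0.7554.


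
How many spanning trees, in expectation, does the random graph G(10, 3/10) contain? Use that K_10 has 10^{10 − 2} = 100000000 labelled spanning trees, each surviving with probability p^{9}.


K_10 has 10^{10 − 2} = 100000000 labelled spanning trees.
For each such spanning tree H, let X_H = 1 if all 9 edges of H are present in G. Then P[X_H = 1] = p^{9} = (3/10)^{9} = 19683/1000000000.
By linearity of expectation: E[X] = Σ_H E[X_H] = 100000000 · p^{9} = 100000000 · 19683/1000000000 = 19683/10.
Numerically: E[X] ≈ 1.97e+03.

E[X] = 100000000 · (3/10)^{9} = 19683/10 ≈ 1.97e+03.


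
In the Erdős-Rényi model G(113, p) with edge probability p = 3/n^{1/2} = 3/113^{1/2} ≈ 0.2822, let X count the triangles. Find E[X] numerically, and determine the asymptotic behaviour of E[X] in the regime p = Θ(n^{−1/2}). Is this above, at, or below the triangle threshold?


Number of potential triangles: C(113, 3) = 234136.
Each occurs with probability p³ ≈ (0.2822)³ ≈ 2.247740e-02.
By linearity: E[X] = C(113, 3)·p³ ≈ 234136 · 2.247740e-02 ≈ 5262.7688.
Since α = 1/2 < 1, p = c/n^{1/2} ≫ 1/n is above the triangle threshold p ~ 1/n. Asymptotically E[X] ~ (c³/6)·n^{3(1−α)} = (3³/6)·n^{1.5} → ∞; triangles are abundant w.h.p.

E[X] ≈ 5262.7688; in regime p = Θ(1/n^{1/2}) E[X] diverges (above the triangle threshold p ~ 1/n).


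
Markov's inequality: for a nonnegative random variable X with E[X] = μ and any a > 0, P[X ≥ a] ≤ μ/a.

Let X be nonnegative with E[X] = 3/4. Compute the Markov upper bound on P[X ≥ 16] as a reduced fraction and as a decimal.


μ = E[X] = 3/4, a = 16.
Markov: P[X ≥ 16] ≤ μ/a = (3/4)/16 = 3/64.
Numerically: ≈ 0.0469.
(Since a = 16 > μ = 0.7500, the bound 3/64 is < 1 and informative.)

P[X ≥ 16] ≤ 3/64 ≈ 0.0469.


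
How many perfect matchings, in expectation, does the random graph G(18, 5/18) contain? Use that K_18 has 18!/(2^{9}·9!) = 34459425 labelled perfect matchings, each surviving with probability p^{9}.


K_18 has 18!/(2^{9}·9!) = 34459425 labelled perfect matchings.
For each such perfect matching H, let X_H = 1 if all 9 edges of H are present in G. Then P[X_H = 1] = p^{9} = (5/18)^{9} = 1953125/198359290368.
By linearity of expectation: E[X] = Σ_H E[X_H] = 34459425 · p^{9} = 34459425 · 1953125/198359290368 = 830908203125/2448880128.
Numerically: E[X] ≈ 339.301.

E[X] = 34459425 · (5/18)^{9} = 830908203125/2448880128 ≈ 339.301.


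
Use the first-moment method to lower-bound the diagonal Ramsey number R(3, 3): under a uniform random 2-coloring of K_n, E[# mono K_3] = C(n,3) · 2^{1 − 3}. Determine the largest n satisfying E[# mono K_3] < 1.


We need C(n, 3) · 2^{1 − 3} < 1, i.e. C(n, 3) < 2^{3 − 1} = 4.
Check values of n near the boundary:
  n = 3: C(3, 3) = 1; 1 < 4? YES
  n = 4: C(4, 3) = 4; 4 < 4? NO
The largest n with C(n, 3) < 4 is n = 3 (where E[X] = 1/4 ≈ 0.2500). Hence R(3, 3) > 3, i.e. R(3, 3) ≥ 4.

Largest n = 3; hence R(3, 3) > 3.


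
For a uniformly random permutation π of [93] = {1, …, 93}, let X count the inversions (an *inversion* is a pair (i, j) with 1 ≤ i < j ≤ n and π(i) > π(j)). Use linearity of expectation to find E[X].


Write X = Σ X_I over the C(93, 2) = 4278 pairs i < j, with X_I the indicator of one inversion.
There are 4278 indicators.
For each fixed pair i < j, the values π(i) and π(j) are two distinct elements of {1, …, 93} in uniformly random order; by symmetry P[π(i) > π(j)] = 1/2.
By linearity: E[X] = 4278 · (1/2) = C(93, 2) · (1/2) = 4278/2 = 2139 ≈ 2139.000.

E[X] = 2139 = 2139.000.


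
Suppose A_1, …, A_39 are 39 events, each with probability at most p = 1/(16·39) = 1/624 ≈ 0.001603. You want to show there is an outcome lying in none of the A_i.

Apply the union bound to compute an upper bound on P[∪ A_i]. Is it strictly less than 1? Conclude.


Union bound: P[∪_{i=1}^{39} A_i] ≤ Σ_i P[A_i] ≤ 39·p = 39·(1/624) = 1/16.
Numerically: 1/16 ≈ 0.062500.
Is 1/16 < 1? YES.
Since P[∪ A_i] ≤ 1/16 < 1, the complement has P[∩ A_i^c] ≥ 1 − 1/16 = 15/16 > 0, so some outcome avoids every A_i.

39·p = 1/16 ≈ 0.062500; existence CERTIFIED by the union bound.


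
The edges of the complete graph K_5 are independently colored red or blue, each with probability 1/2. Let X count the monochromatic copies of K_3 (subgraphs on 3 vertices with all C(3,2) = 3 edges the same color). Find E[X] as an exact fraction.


Let X = Σ_S X_S over the C(5, 3) = 10 subsets S of size 3, where X_S = 1 if the K_3 on S is monochromatic.
For a fixed S, the K_3 on S has C(3, 2) = 3 edges. P[all 3 edges red] = (1/2)^3, and likewise for blue, so P[monochromatic] = 2·(1/2)^3 = 2^{1 − 3} = 1/4.
Summing: E[X] = C(5, 3) · 2^{1 − 3} = 10 · 1/4 = 5/2.
Numerically: E[X] ≈ 2.5000.

E[X] = C(5,3)·2^(1−C(3,2)) = 5/2 ≈ 2.5000.


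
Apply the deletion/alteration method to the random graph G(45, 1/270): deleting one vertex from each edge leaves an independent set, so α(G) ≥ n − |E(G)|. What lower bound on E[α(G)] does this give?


E[|E(G)|] = C(45, 2)·p = 990 · (1/270) = 11/3.
E[α(G)] ≥ n − E[|E(G)|] = 45 − 11/3 = 124/3.
Numerically: ≈ 41.333.
(This is only a lower bound; the true E[α(G)] may be larger.)

E[α(G)] ≥ 124/3 ≈ 41.333.


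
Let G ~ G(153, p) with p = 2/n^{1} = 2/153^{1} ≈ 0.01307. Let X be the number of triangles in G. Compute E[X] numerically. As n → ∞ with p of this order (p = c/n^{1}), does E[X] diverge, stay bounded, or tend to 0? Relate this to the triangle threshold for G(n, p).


Number of potential triangles: C(153, 3) = 585276.
Each occurs with probability p³ ≈ (0.01307)³ ≈ 2.233653e-06.
By linearity: E[X] = C(153, 3)·p³ ≈ 585276 · 2.233653e-06 ≈ 1.3073.
Here α = 1, so p = 2/n is exactly at the triangle threshold p ~ 1/n. Asymptotically E[X] → c³/6 = 2³/6 = 4/3 ≈ 1.3333, a bounded constant. In this regime the triangle count is asymptotically Poisson(c³/6).

E[X] ≈ 1.3073; in regime p = Θ(1/n^{1}) E[X] stays bounded (at the triangle threshold p ~ 1/n).


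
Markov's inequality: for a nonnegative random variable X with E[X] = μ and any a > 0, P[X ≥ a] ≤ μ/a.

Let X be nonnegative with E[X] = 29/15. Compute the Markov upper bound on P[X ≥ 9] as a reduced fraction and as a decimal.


μ = E[X] = 29/15, a = 9.
Markov: P[X ≥ 9] ≤ μ/a = (29/15)/9 = 29/135.
Numerically: ≈ 0.21481.
(Since a = 9 > μ = 1.93333, the bound 29/135 is < 1 and informative.)

P[X ≥ 9] ≤ 29/135 ≈ 0.21481.


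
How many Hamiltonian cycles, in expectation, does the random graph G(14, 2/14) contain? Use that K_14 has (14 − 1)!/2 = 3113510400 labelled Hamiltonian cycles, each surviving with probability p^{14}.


K_14 has (14 − 1)!/2 = 3113510400 labelled Hamiltonian cycles.
For each such Hamiltonian cycle H, let X_H = 1 if all 14 edges of H are present in G. Then P[X_H = 1] = p^{14} = (1/7)^{14} = 1/678223072849.
By linearity of expectation: E[X] = Σ_H E[X_H] = 3113510400 · p^{14} = 3113510400 · 1/678223072849 = 444787200/96889010407.
Numerically: E[X] ≈ 0.00459069.

E[X] = 3113510400 · (1/7)^{14} = 444787200/96889010407 ≈ 0.00459069.


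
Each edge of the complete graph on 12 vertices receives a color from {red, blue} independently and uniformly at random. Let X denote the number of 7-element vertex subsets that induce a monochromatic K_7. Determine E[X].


Let X = Σ_S X_S over the C(12, 7) = 792 subsets S of size 7, where X_S = 1 if the K_7 on S is monochromatic.
For a fixed S, the K_7 on S has C(7, 2) = 21 edges. P[all 21 edges red] = (1/2)^21, and likewise for blue, so P[monochromatic] = 2·(1/2)^21 = 2^{1 − 21} = 1/1048576.
By linearity of expectation: E[X] = C(12, 7) · 2^{1 − 21} = 792 · 1/1048576 = 99/131072.
Numerically: E[X] ≈ 0.0008.

E[X] = C(12,7)·2^(1−C(7,2)) = 99/131072 ≈ 0.0008.


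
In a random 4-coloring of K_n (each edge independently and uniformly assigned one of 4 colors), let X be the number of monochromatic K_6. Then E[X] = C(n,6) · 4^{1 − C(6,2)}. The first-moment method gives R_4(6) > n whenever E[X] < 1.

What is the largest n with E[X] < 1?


We need C(n, 6) · 4^{1 − 15} < 1, i.e. C(n, 6) < 4^{15 − 1} = 268435456.
Check values of n near the boundary:
  n = 76: C(76, 6) = 218618940; 218618940 < 268435456? YES
  n = 77: C(77, 6) = 237093780; 237093780 < 268435456? YES
  n = 78: C(78, 6) = 256851595; 256851595 < 268435456? YES
  n = 79: C(79, 6) = 277962685; 277962685 < 268435456? NO
The largest n with C(n, 6) < 268435456 is n = 78 (where E[X] = 256851595/268435456 ≈ 0.9568468). Hence R_4(6) > 78, i.e. R_4(6) ≥ 79.

Largest n = 78; hence R_4(6) > 78.


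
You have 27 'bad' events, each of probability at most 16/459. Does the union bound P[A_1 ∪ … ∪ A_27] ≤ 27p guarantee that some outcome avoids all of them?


Union bound: P[∪_{i=1}^{27} A_i] ≤ Σ_i P[A_i] ≤ 27·p = 27·(16/459) = 16/17.
Numerically: 16/17 ≈ 0.94118.
Is 16/17 < 1? YES.
Since P[∪ A_i] ≤ 16/17 < 1, the complement has P[∩ A_i^c] ≥ 1 − 16/17 = 1/17 > 0, so some outcome avoids every A_i.

27·p = 16/17 ≈ 0.94118; existence CERTIFIED by the union bound.


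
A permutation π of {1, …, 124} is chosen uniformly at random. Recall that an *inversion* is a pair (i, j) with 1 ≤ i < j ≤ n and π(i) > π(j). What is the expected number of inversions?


Write X = Σ X_I over the C(124, 2) = 7626 pairs i < j, with X_I the indicator of one inversion.
There are 7626 indicators.
For each fixed pair i < j, the values π(i) and π(j) are two distinct elements of {1, …, 124} in uniformly random order; by symmetry P[π(i) > π(j)] = 1/2.
By linearity: E[X] = 7626 · (1/2) = C(124, 2) · (1/2) = 7626/2 = 3813 ≈ 3813.000000.

E[X] = 3813 = 3813.000000.


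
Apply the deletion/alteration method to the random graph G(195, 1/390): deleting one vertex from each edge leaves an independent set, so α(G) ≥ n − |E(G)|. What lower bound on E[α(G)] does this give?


E[|E(G)|] = C(195, 2)·p = 18915 · (1/390) = 97/2.
E[α(G)] ≥ n − E[|E(G)|] = 195 − 97/2 = 293/2.
Numerically: ≈ 146.500000.
(This is only a lower bound; the true E[α(G)] may be larger.)

E[α(G)] ≥ 293/2 ≈ 146.500000.


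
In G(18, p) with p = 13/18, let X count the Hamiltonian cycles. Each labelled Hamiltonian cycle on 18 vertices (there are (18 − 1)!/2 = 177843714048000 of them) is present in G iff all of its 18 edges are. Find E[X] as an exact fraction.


K_18 has (18 − 1)!/2 = 177843714048000 labelled Hamiltonian cycles.
For each such Hamiltonian cycle H, let X_H = 1 if all 18 edges of H are present in G. Then P[X_H = 1] = p^{18} = (13/18)^{18} = 112455406951957393129/39346408075296537575424.
Summing the indicators: E[X] = Σ_H E[X_H] = 177843714048000 · p^{18} = 177843714048000 · 112455406951957393129/39346408075296537575424 = 1674446952588776589016668875/3294258113514384.
Numerically: E[X] ≈ 5.08293e+11.

E[X] = 177843714048000 · (13/18)^{18} = 1674446952588776589016668875/3294258113514384 ≈ 5.08293e+11.


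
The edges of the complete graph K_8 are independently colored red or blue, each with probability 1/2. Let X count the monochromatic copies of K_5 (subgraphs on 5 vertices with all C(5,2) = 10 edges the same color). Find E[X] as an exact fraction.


Let X = Σ_S X_S over the C(8, 5) = 56 subsets S of size 5, where X_S = 1 if the K_5 on S is monochromatic.
For a fixed S, the K_5 on S has C(5, 2) = 10 edges. P[all 10 edges red] = (1/2)^10, and likewise for blue, so P[monochromatic] = 2·(1/2)^10 = 2^{1 − 10} = 1/512.
Summing: E[X] = C(8, 5) · 2^{1 − 10} = 56 · 1/512 = 7/64.
Numerically: E[X] ≈ 0.1094.

E[X] = C(8,5)·2^(1−C(5,2)) = 7/64 ≈ 0.1094.


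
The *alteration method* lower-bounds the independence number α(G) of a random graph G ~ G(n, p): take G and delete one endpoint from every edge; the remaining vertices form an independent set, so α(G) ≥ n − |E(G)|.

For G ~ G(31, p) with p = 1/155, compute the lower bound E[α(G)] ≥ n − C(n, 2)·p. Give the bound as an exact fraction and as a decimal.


E[|E(G)|] = C(31, 2)·p = 465 · (1/155) = 3.
E[α(G)] ≥ n − E[|E(G)|] = 31 − 3 = 28.
Numerically: ≈ 28.00000.
(This is only a lower bound; the true E[α(G)] may be larger.)

E[α(G)] ≥ 28 ≈ 28.00000.


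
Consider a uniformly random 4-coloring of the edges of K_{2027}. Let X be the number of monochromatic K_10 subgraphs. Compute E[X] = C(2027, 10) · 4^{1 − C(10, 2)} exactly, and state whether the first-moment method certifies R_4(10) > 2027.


E[X] = C(2027, 10) · 4^{1 − 45} = 315586117401470604332341335 · 4^{−44} = 315586117401470604332341335/309485009821345068724781056.
As a reduced fraction: E[X] = 315586117401470604332341335/309485009821345068724781056 ≈ 1.0197.
Is E[X] < 1? NO.
Since E[X] ≥ 1, the first-moment bound is inconclusive at n = 2027; it does NOT by itself certify R_4(10) > 2027.

E[X] = 315586117401470604332341335/309485009821345068724781056 ≈ 1.0197; E[X] ≥ 1; first-moment method inconclusive here.


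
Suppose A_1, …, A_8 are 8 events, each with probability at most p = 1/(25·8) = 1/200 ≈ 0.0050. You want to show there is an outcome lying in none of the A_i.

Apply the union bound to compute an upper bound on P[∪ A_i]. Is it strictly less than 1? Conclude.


Union bound: P[∪_{i=1}^{8} A_i] ≤ Σ_i P[A_i] ≤ 8·p = 8·(1/200) = 1/25.
Numerically: 1/25 ≈ 0.0400.
Is 1/25 < 1? YES.
Since P[∪ A_i] ≤ 1/25 < 1, the complement has P[∩ A_i^c] ≥ 1 − 1/25 = 24/25 > 0, so some outcome avoids every A_i.

8·p = 1/25 ≈ 0.0400; existence CERTIFIED by the union bound.


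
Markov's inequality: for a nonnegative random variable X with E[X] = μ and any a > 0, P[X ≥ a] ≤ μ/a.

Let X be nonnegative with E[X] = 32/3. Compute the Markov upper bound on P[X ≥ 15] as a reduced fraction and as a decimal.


μ = E[X] = 32/3, a = 15.
Markov: P[X ≥ 15] ≤ μ/a = (32/3)/15 = 32/45.
Numerically: ≈ 0.711111.
(Since a = 15 > μ = 10.666667, the bound 32/45 is < 1 and informative.)

P[X ≥ 15] ≤ 32/45 ≈ 0.711111.


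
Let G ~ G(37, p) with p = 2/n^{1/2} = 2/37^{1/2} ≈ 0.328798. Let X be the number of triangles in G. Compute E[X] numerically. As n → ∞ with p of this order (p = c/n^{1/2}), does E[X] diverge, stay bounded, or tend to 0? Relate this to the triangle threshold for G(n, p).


Number of potential triangles: C(37, 3) = 7770.
Each occurs with probability p³ ≈ (0.328798)³ ≈ 3.55457270e-02.
By linearity: E[X] = C(37, 3)·p³ ≈ 7770 · 3.55457270e-02 ≈ 276.190299.
Since α = 1/2 < 1, p = c/n^{1/2} ≫ 1/n is above the triangle threshold p ~ 1/n. Asymptotically E[X] ~ (c³/6)·n^{3(1−α)} = (2³/6)·n^{1.5} → ∞; triangles are abundant w.h.p.

E[X] ≈ 276.190299; in regime p = Θ(1/n^{1/2}) E[X] diverges (above the triangle threshold p ~ 1/n).


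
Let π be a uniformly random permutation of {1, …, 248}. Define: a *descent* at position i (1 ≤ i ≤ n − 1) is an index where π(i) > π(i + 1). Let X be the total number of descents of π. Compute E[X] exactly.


Write X = Σ X_I over i = 1, …, 247, with X_I the indicator of one descent.
There are 247 indicators.
For each fixed i, the pair (π(i), π(i+1)) is a uniformly random ordered pair of distinct values from {1, …, 248}; by symmetry P[π(i) > π(i+1)] = 1/2.
By linearity: E[X] = 247 · (1/2) = (248 − 1) · (1/2) = 247/2 ≈ 123.500000.

E[X] = 247/2 = 123.500000.


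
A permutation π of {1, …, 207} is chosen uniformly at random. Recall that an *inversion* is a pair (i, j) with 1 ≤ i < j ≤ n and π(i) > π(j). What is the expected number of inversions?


Write X = Σ X_I over the C(207, 2) = 21321 pairs i < j, with X_I the indicator of one inversion.
There are 21321 indicators.
For each fixed pair i < j, the values π(i) and π(j) are two distinct elements of {1, …, 207} in uniformly random order; by symmetry P[π(i) > π(j)] = 1/2.
By linearity: E[X] = 21321 · (1/2) = C(207, 2) · (1/2) = 21321/2 = 21321/2 ≈ 10660.500.

E[X] = 21321/2 = 10660.500.


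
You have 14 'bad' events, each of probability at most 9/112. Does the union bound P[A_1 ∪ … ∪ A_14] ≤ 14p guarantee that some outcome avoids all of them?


Union bound: P[∪_{i=1}^{14} A_i] ≤ Σ_i P[A_i] ≤ 14·p = 14·(9/112) = 9/8.
Numerically: 9/8 ≈ 1.125.
Is 9/8 < 1? NO.
Since the bound 9/8 is ≥ 1, the union bound is uninformative here; it does NOT by itself certify existence.

14·p = 9/8 ≈ 1.125; existence NOT certified by the union bound.


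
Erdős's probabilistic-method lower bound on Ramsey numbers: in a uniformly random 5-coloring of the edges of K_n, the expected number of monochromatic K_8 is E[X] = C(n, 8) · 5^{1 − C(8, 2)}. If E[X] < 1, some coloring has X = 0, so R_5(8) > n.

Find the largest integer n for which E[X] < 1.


We need C(n, 8) · 5^{1 − 28} < 1, i.e. C(n, 8) < 5^{28 − 1} = 7450580596923828125.
Check values of n near the boundary:
  n = 857: C(857, 8) = 6983854138365964575; 6983854138365964575 < 7450580596923828125? YES
  n = 858: C(858, 8) = 7049584530256467771; 7049584530256467771 < 7450580596923828125? YES
  n = 859: C(859, 8) = 7115855595170747139; 7115855595170747139 < 7450580596923828125? YES
  n = 860: C(860, 8) = 7182671140665308145; 7182671140665308145 < 7450580596923828125? YES
  n = 861: C(861, 8) = 7250034996615275865; 7250034996615275865 < 7450580596923828125? YES
  n = 862: C(862, 8) = 7317951015318931845; 7317951015318931845 < 7450580596923828125? YES
  n = 863: C(863, 8) = 7386423071602617757; 7386423071602617757 < 7450580596923828125? YES
  n = 864: C(864, 8) = 7455455062926006708; 7455455062926006708 < 7450580596923828125? NO
The largest n with C(n, 8) < 7450580596923828125 is n = 863 (where E[X] = 7386423071602617757/7450580596923828125 ≈ 0.99139). Hence R_5(8) > 863, i.e. R_5(8) ≥ 864.

Largest n = 863; hence R_5(8) > 863.


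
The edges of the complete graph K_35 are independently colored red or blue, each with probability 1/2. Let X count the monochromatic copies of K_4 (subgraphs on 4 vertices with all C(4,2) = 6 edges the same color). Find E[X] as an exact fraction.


Let X = Σ_S X_S over the C(35, 4) = 52360 subsets S of size 4, where X_S = 1 if the K_4 on S is monochromatic.
For a fixed S, the K_4 on S has C(4, 2) = 6 edges. P[all 6 edges red] = (1/2)^6, and likewise for blue, so P[monochromatic] = 2·(1/2)^6 = 2^{1 − 6} = 1/32.
By linearity: E[X] = C(35, 4) · 2^{1 − 6} = 52360 · 1/32 = 6545/4.
Numerically: E[X] ≈ 1636.25000.

E[X] = C(35,4)·2^(1−C(4,2)) = 6545/4 ≈ 1636.25000.


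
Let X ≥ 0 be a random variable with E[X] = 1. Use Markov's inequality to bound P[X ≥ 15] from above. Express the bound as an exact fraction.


μ = E[X] = 1, a = 15.
Markov: P[X ≥ 15] ≤ μ/a = (1)/15 = 1/15.
Numerically: ≈ 0.06667.
(Since a = 15 > μ = 1.00000, the bound 1/15 is < 1 and informative.)

P[X ≥ 15] ≤ 1/15 ≈ 0.06667.


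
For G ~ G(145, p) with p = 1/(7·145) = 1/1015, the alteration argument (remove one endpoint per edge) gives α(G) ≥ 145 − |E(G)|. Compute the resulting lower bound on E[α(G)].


E[|E(G)|] = C(145, 2)·p = 10440 · (1/1015) = 72/7.
E[α(G)] ≥ n − E[|E(G)|] = 145 − 72/7 = 943/7.
Numerically: ≈ 134.71429.
(This is only a lower bound; the true E[α(G)] may be larger.)

E[α(G)] ≥ 943/7 ≈ 134.71429.


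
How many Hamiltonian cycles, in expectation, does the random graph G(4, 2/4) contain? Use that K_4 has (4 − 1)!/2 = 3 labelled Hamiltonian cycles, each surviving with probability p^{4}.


K_4 has (4 − 1)!/2 = 3 labelled Hamiltonian cycles.
For each such Hamiltonian cycle H, let X_H = 1 if all 4 edges of H are present in G. Then P[X_H = 1] = p^{4} = (1/2)^{4} = 1/16.
By linearity: E[X] = Σ_H E[X_H] = 3 · p^{4} = 3 · 1/16 = 3/16.
Numerically: E[X] ≈ 0.188.

E[X] = 3 · (1/2)^{4} = 3/16 ≈ 0.188.


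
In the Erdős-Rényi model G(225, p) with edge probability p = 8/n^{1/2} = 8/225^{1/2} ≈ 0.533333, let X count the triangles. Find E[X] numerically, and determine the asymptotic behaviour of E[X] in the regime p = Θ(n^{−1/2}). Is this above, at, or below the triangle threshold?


Number of potential triangles: C(225, 3) = 1873200.
Each occurs with probability p³ ≈ (0.533333)³ ≈ 1.51703704e-01.
By linearity: E[X] = C(225, 3)·p³ ≈ 1873200 · 1.51703704e-01 ≈ 284171.377778.
Since α = 1/2 < 1, p = c/n^{1/2} ≫ 1/n is above the triangle threshold p ~ 1/n. Asymptotically E[X] ~ (c³/6)·n^{3(1−α)} = (8³/6)·n^{1.5} → ∞; triangles are abundant w.h.p.

E[X] ≈ 284171.377778; in regime p = Θ(1/n^{1/2}) E[X] diverges (above the triangle threshold p ~ 1/n).


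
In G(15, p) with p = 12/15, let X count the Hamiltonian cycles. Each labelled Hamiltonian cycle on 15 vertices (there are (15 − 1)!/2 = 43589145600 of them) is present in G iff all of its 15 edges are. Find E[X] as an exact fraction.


K_15 has (15 − 1)!/2 = 43589145600 labelled Hamiltonian cycles.
For each such Hamiltonian cycle H, let X_H = 1 if all 15 edges of H are present in G. Then P[X_H = 1] = p^{15} = (4/5)^{15} = 1073741824/30517578125.
Summing the indicators: E[X] = Σ_H E[X_H] = 43589145600 · p^{15} = 43589145600 · 1073741824/30517578125 = 1872139548125822976/1220703125.
Numerically: E[X] ≈ 1.53e+09.

E[X] = 43589145600 · (4/5)^{15} = 1872139548125822976/1220703125 ≈ 1.53e+09.


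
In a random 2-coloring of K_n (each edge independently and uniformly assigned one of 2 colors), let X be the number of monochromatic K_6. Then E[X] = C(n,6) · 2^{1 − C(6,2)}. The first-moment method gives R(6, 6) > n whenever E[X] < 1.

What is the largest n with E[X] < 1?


We need C(n, 6) · 2^{1 − 15} < 1, i.e. C(n, 6) < 2^{15 − 1} = 16384.
Check values of n near the boundary:
  n = 12: C(12, 6) = 924; 924 < 16384? YES
  n = 13: C(13, 6) = 1716; 1716 < 16384? YES
  n = 14: C(14, 6) = 3003; 3003 < 16384? YES
  n = 15: C(15, 6) = 5005; 5005 < 16384? YES
  n = 16: C(16, 6) = 8008; 8008 < 16384? YES
  n = 17: C(17, 6) = 12376; 12376 < 16384? YES
  n = 18: C(18, 6) = 18564; 18564 < 16384? NO
The largest n with C(n, 6) < 16384 is n = 17 (where E[X] = 1547/2048 ≈ 0.755371). Hence R(6, 6) > 17, i.e. R(6, 6) ≥ 18.

Largest n = 17; hence R(6, 6) > 17.
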